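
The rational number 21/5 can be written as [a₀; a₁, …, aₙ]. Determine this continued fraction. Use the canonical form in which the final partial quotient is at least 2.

[4; 5]

Run the Euclidean algorithm, recording each quotient:
21 ÷ 5 → quotient 4, remainder 1
5 ÷ 1 → quotient 5, remainder 0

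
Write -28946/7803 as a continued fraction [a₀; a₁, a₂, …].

-28946 = -4·7803 + 2266, so a_0 = -4
7803 = 3·2266 + 1005, so a_1 = 3
2266 = 2·1005 + 256, so a_2 = 2
1005 = 3·256 + 237, so a_3 = 3
256 = 1·237 + 19, so a_4 = 1
237 = 12·19 + 9, so a_5 = 12
19 = 2·9 + 1, so a_6 = 2
9 = 9·1 + 0, so a_7 = 9

[-4; 3, 2, 3, 1, 12, 2, 9]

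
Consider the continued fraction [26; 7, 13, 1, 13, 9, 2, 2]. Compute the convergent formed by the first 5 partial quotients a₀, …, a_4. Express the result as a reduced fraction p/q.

36049/1379

Starting at the tail and folding back:
Start with 13.
1 + 1/(13/1) = 1 + 1/13 = 14/13
13 + 1/(14/13) = 13 + 13/14 = 195/14
7 + 1/(195/14) = 7 + 14/195 = 1379/195
26 + 1/(1379/195) = 26 + 195/1379 = 36049/1379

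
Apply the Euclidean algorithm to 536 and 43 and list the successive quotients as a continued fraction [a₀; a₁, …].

[12; 2, 6, 1, 2]

536 ÷ 43 → quotient 12, remainder 20
43 ÷ 20 → quotient 2, remainder 3
20 ÷ 3 → quotient 6, remainder 2
3 ÷ 2 → quotient 1, remainder 1
2 ÷ 1 → quotient 2, remainder 0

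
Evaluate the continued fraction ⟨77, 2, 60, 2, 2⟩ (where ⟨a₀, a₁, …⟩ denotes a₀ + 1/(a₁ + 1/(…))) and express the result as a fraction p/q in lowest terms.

47195/609

a_0 = 77: 77/1
a_1 = 2: 155/2
a_2 = 60: 9377/121
a_3 = 2: 18909/244
a_4 = 2: 47195/609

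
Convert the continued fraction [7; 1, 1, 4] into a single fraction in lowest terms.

68/9

a_0 = 7: 7/1
a_1 = 1: 8/1
a_2 = 1: 15/2
a_3 = 4: 68/9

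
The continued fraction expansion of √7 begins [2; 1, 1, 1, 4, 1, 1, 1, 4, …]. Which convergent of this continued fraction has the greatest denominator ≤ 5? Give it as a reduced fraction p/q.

a_0 = 2: 2/1  (≤ bound)
a_1 = 1: 3/1  (≤ bound)
a_2 = 1: 5/2  (≤ bound)
a_3 = 1: 8/3  (≤ bound)
a_4 = 4: 37/14  (> 5, stop)

8/3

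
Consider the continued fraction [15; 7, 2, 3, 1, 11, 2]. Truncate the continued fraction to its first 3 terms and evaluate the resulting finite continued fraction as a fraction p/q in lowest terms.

Starting at the tail and folding back:
Start with 2.
7 + 1/(2/1) = 7 + 1/2 = 15/2
15 + 1/(15/2) = 15 + 2/15 = 227/15

227/15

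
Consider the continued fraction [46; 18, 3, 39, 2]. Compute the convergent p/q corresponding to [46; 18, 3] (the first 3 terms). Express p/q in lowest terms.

Start with 3.
18 + 1/(3/1) = 18 + 1/3 = 55/3
46 + 1/(55/3) = 46 + 3/55 = 2533/55

2533/55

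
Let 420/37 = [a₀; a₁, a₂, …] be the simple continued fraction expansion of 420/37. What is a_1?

2

Apply division with remainder until the remainder is 0:
⌊420/37⌋ = 11, remainder 13
⌊37/13⌋ = 2, remainder 11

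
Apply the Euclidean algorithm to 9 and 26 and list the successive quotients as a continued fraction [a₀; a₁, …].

Repeatedly divide and take the remainder:
⌊9/26⌋ = 0, remainder 9
⌊26/9⌋ = 2, remainder 8
⌊9/8⌋ = 1, remainder 1
⌊8/1⌋ = 8, remainder 0

[0; 2, 1, 8]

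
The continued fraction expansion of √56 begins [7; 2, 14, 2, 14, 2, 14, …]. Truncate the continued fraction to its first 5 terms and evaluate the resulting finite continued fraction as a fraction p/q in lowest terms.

6503/869

Start with 14.
2 + 1/(14/1) = 2 + 1/14 = 29/14
14 + 1/(29/14) = 14 + 14/29 = 420/29
2 + 1/(420/29) = 2 + 29/420 = 869/420
7 + 1/(869/420) = 7 + 420/869 = 6503/869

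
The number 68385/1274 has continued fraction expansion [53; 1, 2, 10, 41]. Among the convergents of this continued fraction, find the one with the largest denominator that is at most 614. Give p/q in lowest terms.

List convergents until the denominator exceeds the bound:
a_0 = 53: 53/1  (≤ bound)
a_1 = 1: 54/1  (≤ bound)
a_2 = 2: 161/3  (≤ bound)
a_3 = 10: 1664/31  (≤ bound)
a_4 = 41: 68385/1274  (> 614, stop)

1664/31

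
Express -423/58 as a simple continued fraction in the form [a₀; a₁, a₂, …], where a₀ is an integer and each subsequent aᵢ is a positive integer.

[-8; 1, 2, 2, 2, 3]

Run the Euclidean algorithm, recording each quotient:
⌊-423/58⌋ = -8, remainder 41
⌊58/41⌋ = 1, remainder 17
⌊41/17⌋ = 2, remainder 7
⌊17/7⌋ = 2, remainder 3
⌊7/3⌋ = 2, remainder 1
⌊3/1⌋ = 3, remainder 0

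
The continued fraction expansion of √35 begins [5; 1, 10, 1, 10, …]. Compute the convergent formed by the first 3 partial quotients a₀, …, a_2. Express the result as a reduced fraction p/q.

a_0 = 5: 5/1
a_1 = 1: 6/1
a_2 = 10: 65/11

65/11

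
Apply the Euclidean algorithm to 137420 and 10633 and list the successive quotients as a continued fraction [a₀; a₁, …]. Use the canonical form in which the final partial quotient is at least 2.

[12; 1, 12, 6, 1, 37, 1, 2]

Apply division with remainder until the remainder is 0:
137420 ÷ 10633 → quotient 12, remainder 9824
10633 ÷ 9824 → quotient 1, remainder 809
9824 ÷ 809 → quotient 12, remainder 116
809 ÷ 116 → quotient 6, remainder 113
116 ÷ 113 → quotient 1, remainder 3
113 ÷ 3 → quotient 37, remainder 2
3 ÷ 2 → quotient 1, remainder 1
2 ÷ 1 → quotient 2, remainder 0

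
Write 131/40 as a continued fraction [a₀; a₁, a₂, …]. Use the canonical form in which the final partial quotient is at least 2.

[3; 3, 1, 1, 1, 3]

131 ÷ 40 → quotient 3, remainder 11
40 ÷ 11 → quotient 3, remainder 7
11 ÷ 7 → quotient 1, remainder 4
7 ÷ 4 → quotient 1, remainder 3
4 ÷ 3 → quotient 1, remainder 1
3 ÷ 1 → quotient 3, remainder 0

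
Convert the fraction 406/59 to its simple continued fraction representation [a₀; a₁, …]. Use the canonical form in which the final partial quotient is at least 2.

[6; 1, 7, 2, 3]

⌊406/59⌋ = 6, remainder 52
⌊59/52⌋ = 1, remainder 7
⌊52/7⌋ = 7, remainder 3
⌊7/3⌋ = 2, remainder 1
⌊3/1⌋ = 3, remainder 0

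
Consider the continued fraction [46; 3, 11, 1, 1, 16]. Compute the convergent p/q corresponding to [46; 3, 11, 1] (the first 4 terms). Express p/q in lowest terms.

Start with 1.
11 + 1/(1/1) = 11 + 1/1 = 12/1
3 + 1/(12/1) = 3 + 1/12 = 37/12
46 + 1/(37/12) = 46 + 12/37 = 1714/37

1714/37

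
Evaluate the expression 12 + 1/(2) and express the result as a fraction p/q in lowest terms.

25/2

a_0 = 12: 12/1
a_1 = 2: 25/2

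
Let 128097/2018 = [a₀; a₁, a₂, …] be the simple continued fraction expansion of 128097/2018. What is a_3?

⌊128097/2018⌋ = 63, remainder 963
⌊2018/963⌋ = 2, remainder 92
⌊963/92⌋ = 10, remainder 43
⌊92/43⌋ = 2, remainder 6

2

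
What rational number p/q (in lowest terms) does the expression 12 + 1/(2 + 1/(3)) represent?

Work from the innermost term outward:
Start with 3.
2 + 1/(3/1) = 2 + 1/3 = 7/3
12 + 1/(7/3) = 12 + 3/7 = 87/7

87/7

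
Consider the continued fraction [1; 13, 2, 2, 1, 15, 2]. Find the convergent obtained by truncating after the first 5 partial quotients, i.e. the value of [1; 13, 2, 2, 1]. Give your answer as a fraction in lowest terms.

101/94

a_0 = 1: 1/1
a_1 = 13: 14/13
a_2 = 2: 29/27
a_3 = 2: 72/67
a_4 = 1: 101/94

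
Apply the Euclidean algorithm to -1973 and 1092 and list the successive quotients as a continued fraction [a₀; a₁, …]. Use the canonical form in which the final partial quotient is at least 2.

-1973 = -2·1092 + 211, so a_0 = -2
1092 = 5·211 + 37, so a_1 = 5
211 = 5·37 + 26, so a_2 = 5
37 = 1·26 + 11, so a_3 = 1
26 = 2·11 + 4, so a_4 = 2
11 = 2·4 + 3, so a_5 = 2
4 = 1·3 + 1, so a_6 = 1
3 = 3·1 + 0, so a_7 = 3

[-2; 5, 5, 1, 2, 2, 1, 3]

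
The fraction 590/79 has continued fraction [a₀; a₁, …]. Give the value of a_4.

590 ÷ 79 → quotient 7, remainder 37
79 ÷ 37 → quotient 2, remainder 5
37 ÷ 5 → quotient 7, remainder 2
5 ÷ 2 → quotient 2, remainder 1
2 ÷ 1 → quotient 2, remainder 0

2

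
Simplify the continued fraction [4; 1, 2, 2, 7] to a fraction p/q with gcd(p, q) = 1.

a_0 = 4: 4/1
a_1 = 1: 5/1
a_2 = 2: 14/3
a_3 = 2: 33/7
a_4 = 7: 245/52

245/52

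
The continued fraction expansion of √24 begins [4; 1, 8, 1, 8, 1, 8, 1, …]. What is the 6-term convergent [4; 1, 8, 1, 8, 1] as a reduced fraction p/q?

Start with 1.
8 + 1/(1/1) = 8 + 1/1 = 9/1
1 + 1/(9/1) = 1 + 1/9 = 10/9
8 + 1/(10/9) = 8 + 9/10 = 89/10
1 + 1/(89/10) = 1 + 10/89 = 99/89
4 + 1/(99/89) = 4 + 89/99 = 485/99

485/99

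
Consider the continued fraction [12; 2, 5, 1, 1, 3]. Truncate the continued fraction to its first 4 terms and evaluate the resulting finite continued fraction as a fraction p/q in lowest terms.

Start with 1.
5 + 1/(1/1) = 5 + 1/1 = 6/1
2 + 1/(6/1) = 2 + 1/6 = 13/6
12 + 1/(13/6) = 12 + 6/13 = 162/13

162/13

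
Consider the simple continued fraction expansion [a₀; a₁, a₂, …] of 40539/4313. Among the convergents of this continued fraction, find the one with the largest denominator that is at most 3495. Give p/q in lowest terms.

a_0 = 9: 9/1  (≤ bound)
a_1 = 2: 19/2  (≤ bound)
a_2 = 1: 28/3  (≤ bound)
a_3 = 1: 47/5  (≤ bound)
a_4 = 53: 2519/268  (≤ bound)
a_5 = 3: 7604/809  (≤ bound)
a_6 = 5: 40539/4313  (> 3495, stop)

7604/809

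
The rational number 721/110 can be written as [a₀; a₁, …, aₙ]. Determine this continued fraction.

[6; 1, 1, 4, 12]

Apply division with remainder until the remainder is 0:
721 ÷ 110 → quotient 6, remainder 61
110 ÷ 61 → quotient 1, remainder 49
61 ÷ 49 → quotient 1, remainder 12
49 ÷ 12 → quotient 4, remainder 1
12 ÷ 1 → quotient 12, remainder 0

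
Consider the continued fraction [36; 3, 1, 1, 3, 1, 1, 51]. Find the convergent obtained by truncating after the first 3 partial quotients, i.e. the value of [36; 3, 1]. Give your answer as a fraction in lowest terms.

145/4

a_0 = 36: 36/1
a_1 = 3: 109/3
a_2 = 1: 145/4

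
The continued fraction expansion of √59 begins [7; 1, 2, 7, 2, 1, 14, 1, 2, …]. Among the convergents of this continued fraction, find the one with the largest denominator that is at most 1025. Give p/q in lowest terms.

7781/1013

a_0 = 7: 7/1  (≤ bound)
a_1 = 1: 8/1  (≤ bound)
a_2 = 2: 23/3  (≤ bound)
a_3 = 7: 169/22  (≤ bound)
a_4 = 2: 361/47  (≤ bound)
a_5 = 1: 530/69  (≤ bound)
a_6 = 14: 7781/1013  (≤ bound)
a_7 = 1: 8311/1082  (> 1025, stop)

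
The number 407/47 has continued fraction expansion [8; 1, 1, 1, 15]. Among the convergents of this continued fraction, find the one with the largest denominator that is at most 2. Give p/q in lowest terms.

17/2

a_0 = 8: 8/1  (≤ bound)
a_1 = 1: 9/1  (≤ bound)
a_2 = 1: 17/2  (≤ bound)
a_3 = 1: 26/3  (> 2, stop)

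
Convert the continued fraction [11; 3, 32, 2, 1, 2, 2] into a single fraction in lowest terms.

21119/1864

Start with 2.
2 + 1/(2/1) = 2 + 1/2 = 5/2
1 + 1/(5/2) = 1 + 2/5 = 7/5
2 + 1/(7/5) = 2 + 5/7 = 19/7
32 + 1/(19/7) = 32 + 7/19 = 615/19
3 + 1/(615/19) = 3 + 19/615 = 1864/615
11 + 1/(1864/615) = 11 + 615/1864 = 21119/1864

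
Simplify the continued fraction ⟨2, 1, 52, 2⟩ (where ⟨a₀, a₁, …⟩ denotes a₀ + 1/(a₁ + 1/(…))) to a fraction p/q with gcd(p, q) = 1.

319/107

Starting at the tail and folding back:
Start with 2.
52 + 1/(2/1) = 52 + 1/2 = 105/2
1 + 1/(105/2) = 1 + 2/105 = 107/105
2 + 1/(107/105) = 2 + 105/107 = 319/107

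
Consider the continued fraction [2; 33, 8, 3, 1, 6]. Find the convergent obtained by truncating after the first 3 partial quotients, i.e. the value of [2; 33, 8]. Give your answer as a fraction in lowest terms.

Compute successive convergents:
a_0 = 2: 2/1
a_1 = 33: 67/33
a_2 = 8: 538/265

538/265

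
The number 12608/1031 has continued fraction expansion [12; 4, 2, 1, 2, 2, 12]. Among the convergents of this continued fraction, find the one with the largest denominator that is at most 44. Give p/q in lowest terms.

428/35

List convergents until the denominator exceeds the bound:
a_0 = 12: 12/1  (≤ bound)
a_1 = 4: 49/4  (≤ bound)
a_2 = 2: 110/9  (≤ bound)
a_3 = 1: 159/13  (≤ bound)
a_4 = 2: 428/35  (≤ bound)
a_5 = 2: 1015/83  (> 44, stop)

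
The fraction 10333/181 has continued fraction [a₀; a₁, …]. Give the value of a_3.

5

Repeatedly divide and take the remainder:
10333 ÷ 181 → quotient 57, remainder 16
181 ÷ 16 → quotient 11, remainder 5
16 ÷ 5 → quotient 3, remainder 1
5 ÷ 1 → quotient 5, remainder 0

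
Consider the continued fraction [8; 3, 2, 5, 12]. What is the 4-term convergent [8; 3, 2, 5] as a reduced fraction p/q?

315/38

Start with 5.
2 + 1/(5/1) = 2 + 1/5 = 11/5
3 + 1/(11/5) = 3 + 5/11 = 38/11
8 + 1/(38/11) = 8 + 11/38 = 315/38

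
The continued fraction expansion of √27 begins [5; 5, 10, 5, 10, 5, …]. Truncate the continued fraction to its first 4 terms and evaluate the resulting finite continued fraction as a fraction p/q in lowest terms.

1351/260

Start with 5.
10 + 1/(5/1) = 10 + 1/5 = 51/5
5 + 1/(51/5) = 5 + 5/51 = 260/51
5 + 1/(260/51) = 5 + 51/260 = 1351/260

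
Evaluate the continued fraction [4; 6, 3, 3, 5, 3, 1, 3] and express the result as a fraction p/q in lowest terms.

Collapse the nested fraction from the inside out:
Start with 3.
1 + 1/(3/1) = 1 + 1/3 = 4/3
3 + 1/(4/3) = 3 + 3/4 = 15/4
5 + 1/(15/4) = 5 + 4/15 = 79/15
3 + 1/(79/15) = 3 + 15/79 = 252/79
3 + 1/(252/79) = 3 + 79/252 = 835/252
6 + 1/(835/252) = 6 + 252/835 = 5262/835
4 + 1/(5262/835) = 4 + 835/5262 = 21883/5262

21883/5262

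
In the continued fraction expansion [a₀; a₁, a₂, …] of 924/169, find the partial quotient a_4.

⌊924/169⌋ = 5, remainder 79
⌊169/79⌋ = 2, remainder 11
⌊79/11⌋ = 7, remainder 2
⌊11/2⌋ = 5, remainder 1
⌊2/1⌋ = 2, remainder 0

2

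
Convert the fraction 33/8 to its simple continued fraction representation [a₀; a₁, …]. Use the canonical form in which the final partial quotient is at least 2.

33 = 4·8 + 1, so a_0 = 4
8 = 8·1 + 0, so a_1 = 8

[4; 8]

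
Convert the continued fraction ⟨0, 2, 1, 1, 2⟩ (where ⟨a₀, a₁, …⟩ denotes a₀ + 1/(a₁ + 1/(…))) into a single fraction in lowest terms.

Collapse the nested fraction from the inside out:
Start with 2.
1 + 1/(2/1) = 1 + 1/2 = 3/2
1 + 1/(3/2) = 1 + 2/3 = 5/3
2 + 1/(5/3) = 2 + 3/5 = 13/5
0 + 1/(13/5) = 0 + 5/13 = 5/13

5/13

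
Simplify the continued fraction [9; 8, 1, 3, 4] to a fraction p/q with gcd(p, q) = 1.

1358/149

Start with 4.
3 + 1/(4/1) = 3 + 1/4 = 13/4
1 + 1/(13/4) = 1 + 4/13 = 17/13
8 + 1/(17/13) = 8 + 13/17 = 149/17
9 + 1/(149/17) = 9 + 17/149 = 1358/149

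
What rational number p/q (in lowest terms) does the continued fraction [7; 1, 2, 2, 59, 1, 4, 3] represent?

52046/6747

Starting at the tail and folding back:
Start with 3.
4 + 1/(3/1) = 4 + 1/3 = 13/3
1 + 1/(13/3) = 1 + 3/13 = 16/13
59 + 1/(16/13) = 59 + 13/16 = 957/16
2 + 1/(957/16) = 2 + 16/957 = 1930/957
2 + 1/(1930/957) = 2 + 957/1930 = 4817/1930
1 + 1/(4817/1930) = 1 + 1930/4817 = 6747/4817
7 + 1/(6747/4817) = 7 + 4817/6747 = 52046/6747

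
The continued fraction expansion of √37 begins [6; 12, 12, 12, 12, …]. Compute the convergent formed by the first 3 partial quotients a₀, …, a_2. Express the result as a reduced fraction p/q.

Compute successive convergents:
a_0 = 6: 6/1
a_1 = 12: 73/12
a_2 = 12: 882/145

882/145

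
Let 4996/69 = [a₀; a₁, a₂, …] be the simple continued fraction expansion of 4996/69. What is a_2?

2

⌊4996/69⌋ = 72, remainder 28
⌊69/28⌋ = 2, remainder 13
⌊28/13⌋ = 2, remainder 2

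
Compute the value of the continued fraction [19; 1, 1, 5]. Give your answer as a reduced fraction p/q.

a_0 = 19: 19/1
a_1 = 1: 20/1
a_2 = 1: 39/2
a_3 = 5: 215/11

215/11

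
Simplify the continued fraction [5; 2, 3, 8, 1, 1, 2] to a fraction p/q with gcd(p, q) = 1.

Start with 2.
1 + 1/(2/1) = 1 + 1/2 = 3/2
1 + 1/(3/2) = 1 + 2/3 = 5/3
8 + 1/(5/3) = 8 + 3/5 = 43/5
3 + 1/(43/5) = 3 + 5/43 = 134/43
2 + 1/(134/43) = 2 + 43/134 = 311/134
5 + 1/(311/134) = 5 + 134/311 = 1689/311

1689/311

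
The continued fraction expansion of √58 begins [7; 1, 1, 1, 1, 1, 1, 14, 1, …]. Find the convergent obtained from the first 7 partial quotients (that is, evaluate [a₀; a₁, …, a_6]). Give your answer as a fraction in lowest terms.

99/13

Start with 1.
1 + 1/(1/1) = 1 + 1/1 = 2/1
1 + 1/(2/1) = 1 + 1/2 = 3/2
1 + 1/(3/2) = 1 + 2/3 = 5/3
1 + 1/(5/3) = 1 + 3/5 = 8/5
1 + 1/(8/5) = 1 + 5/8 = 13/8
7 + 1/(13/8) = 7 + 8/13 = 99/13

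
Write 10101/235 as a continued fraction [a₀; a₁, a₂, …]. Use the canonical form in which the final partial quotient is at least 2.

[42; 1, 57, 1, 3]

Run the Euclidean algorithm, recording each quotient:
⌊10101/235⌋ = 42, remainder 231
⌊235/231⌋ = 1, remainder 4
⌊231/4⌋ = 57, remainder 3
⌊4/3⌋ = 1, remainder 1
⌊3/1⌋ = 3, remainder 0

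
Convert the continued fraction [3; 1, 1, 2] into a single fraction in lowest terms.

18/5

a_0 = 3: 3/1
a_1 = 1: 4/1
a_2 = 1: 7/2
a_3 = 2: 18/5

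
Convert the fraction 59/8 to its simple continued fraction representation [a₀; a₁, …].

[7; 2, 1, 2]

Run the Euclidean algorithm, recording each quotient:
59 = 7·8 + 3, so a_0 = 7
8 = 2·3 + 2, so a_1 = 2
3 = 1·2 + 1, so a_2 = 1
2 = 2·1 + 0, so a_3 = 2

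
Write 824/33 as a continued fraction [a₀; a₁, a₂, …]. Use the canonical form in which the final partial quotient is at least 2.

824 ÷ 33 → quotient 24, remainder 32
33 ÷ 32 → quotient 1, remainder 1
32 ÷ 1 → quotient 32, remainder 0

[24; 1, 32]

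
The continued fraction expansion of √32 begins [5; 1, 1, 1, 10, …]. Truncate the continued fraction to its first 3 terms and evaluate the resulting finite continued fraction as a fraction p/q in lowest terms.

11/2

Start with 1.
1 + 1/(1/1) = 1 + 1/1 = 2/1
5 + 1/(2/1) = 5 + 1/2 = 11/2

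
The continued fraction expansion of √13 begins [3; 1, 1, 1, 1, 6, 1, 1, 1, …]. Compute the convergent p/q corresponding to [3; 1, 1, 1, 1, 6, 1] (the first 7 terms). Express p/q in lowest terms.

137/38

Start with 1.
6 + 1/(1/1) = 6 + 1/1 = 7/1
1 + 1/(7/1) = 1 + 1/7 = 8/7
1 + 1/(8/7) = 1 + 7/8 = 15/8
1 + 1/(15/8) = 1 + 8/15 = 23/15
1 + 1/(23/15) = 1 + 15/23 = 38/23
3 + 1/(38/23) = 3 + 23/38 = 137/38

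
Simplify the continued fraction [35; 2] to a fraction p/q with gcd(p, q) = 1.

a_0 = 35: 35/1
a_1 = 2: 71/2

71/2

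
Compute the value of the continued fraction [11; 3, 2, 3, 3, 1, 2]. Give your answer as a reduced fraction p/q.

a_0 = 11: 11/1
a_1 = 3: 34/3
a_2 = 2: 79/7
a_3 = 3: 271/24
a_4 = 3: 892/79
a_5 = 1: 1163/103
a_6 = 2: 3218/285

3218/285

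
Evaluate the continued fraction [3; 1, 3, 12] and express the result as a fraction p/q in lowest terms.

Start with 12.
3 + 1/(12/1) = 3 + 1/12 = 37/12
1 + 1/(37/12) = 1 + 12/37 = 49/37
3 + 1/(49/37) = 3 + 37/49 = 184/49

184/49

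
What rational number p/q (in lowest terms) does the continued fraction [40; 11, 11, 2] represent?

Use the convergent recurrence hₖ = aₖ·hₖ₋₁ + hₖ₋₂ (and likewise for the denominators kₖ):
a_0 = 40: 40/1
a_1 = 11: 441/11
a_2 = 11: 4891/122
a_3 = 2: 10223/255

10223/255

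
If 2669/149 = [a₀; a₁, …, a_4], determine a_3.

2669 = 17·149 + 136, so a_0 = 17
149 = 1·136 + 13, so a_1 = 1
136 = 10·13 + 6, so a_2 = 10
13 = 2·6 + 1, so a_3 = 2

2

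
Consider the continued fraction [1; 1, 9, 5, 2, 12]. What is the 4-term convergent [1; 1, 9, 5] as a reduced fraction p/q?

Work from the innermost term outward:
Start with 5.
9 + 1/(5/1) = 9 + 1/5 = 46/5
1 + 1/(46/5) = 1 + 5/46 = 51/46
1 + 1/(51/46) = 1 + 46/51 = 97/51

97/51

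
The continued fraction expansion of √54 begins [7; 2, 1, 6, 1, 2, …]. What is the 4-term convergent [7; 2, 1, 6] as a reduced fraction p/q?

Start with 6.
1 + 1/(6/1) = 1 + 1/6 = 7/6
2 + 1/(7/6) = 2 + 6/7 = 20/7
7 + 1/(20/7) = 7 + 7/20 = 147/20

147/20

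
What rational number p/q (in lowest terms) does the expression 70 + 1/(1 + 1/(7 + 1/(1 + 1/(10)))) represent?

Start with 10.
1 + 1/(10/1) = 1 + 1/10 = 11/10
7 + 1/(11/10) = 7 + 10/11 = 87/11
1 + 1/(87/11) = 1 + 11/87 = 98/87
70 + 1/(98/87) = 70 + 87/98 = 6947/98

6947/98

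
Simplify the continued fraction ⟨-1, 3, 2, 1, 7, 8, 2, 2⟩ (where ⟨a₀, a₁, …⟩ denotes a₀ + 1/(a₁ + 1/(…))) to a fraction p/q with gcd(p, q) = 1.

-2303/3284

Start with 2.
2 + 1/(2/1) = 2 + 1/2 = 5/2
8 + 1/(5/2) = 8 + 2/5 = 42/5
7 + 1/(42/5) = 7 + 5/42 = 299/42
1 + 1/(299/42) = 1 + 42/299 = 341/299
2 + 1/(341/299) = 2 + 299/341 = 981/341
3 + 1/(981/341) = 3 + 341/981 = 3284/981
-1 + 1/(3284/981) = -1 + 981/3284 = -2303/3284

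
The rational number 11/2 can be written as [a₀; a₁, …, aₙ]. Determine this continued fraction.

⌊11/2⌋ = 5, remainder 1
⌊2/1⌋ = 2, remainder 0

[5; 2]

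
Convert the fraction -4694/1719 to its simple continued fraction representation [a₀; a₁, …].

⌊-4694/1719⌋ = -3, remainder 463
⌊1719/463⌋ = 3, remainder 330
⌊463/330⌋ = 1, remainder 133
⌊330/133⌋ = 2, remainder 64
⌊133/64⌋ = 2, remainder 5
⌊64/5⌋ = 12, remainder 4
⌊5/4⌋ = 1, remainder 1
⌊4/1⌋ = 4, remainder 0

[-3; 3, 1, 2, 2, 12, 1, 4]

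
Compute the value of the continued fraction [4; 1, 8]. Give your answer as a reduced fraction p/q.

44/9

Start with 8.
1 + 1/(8/1) = 1 + 1/8 = 9/8
4 + 1/(9/8) = 4 + 8/9 = 44/9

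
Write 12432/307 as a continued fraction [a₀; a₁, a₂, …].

[40; 2, 50, 1, 2]

Run the Euclidean algorithm, recording each quotient:
12432 = 40·307 + 152, so a_0 = 40
307 = 2·152 + 3, so a_1 = 2
152 = 50·3 + 2, so a_2 = 50
3 = 1·2 + 1, so a_3 = 1
2 = 2·1 + 0, so a_4 = 2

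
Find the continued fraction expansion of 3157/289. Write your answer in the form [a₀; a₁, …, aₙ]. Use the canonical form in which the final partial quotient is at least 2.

Run the Euclidean algorithm, recording each quotient:
⌊3157/289⌋ = 10, remainder 267
⌊289/267⌋ = 1, remainder 22
⌊267/22⌋ = 12, remainder 3
⌊22/3⌋ = 7, remainder 1
⌊3/1⌋ = 3, remainder 0

[10; 1, 12, 7, 3]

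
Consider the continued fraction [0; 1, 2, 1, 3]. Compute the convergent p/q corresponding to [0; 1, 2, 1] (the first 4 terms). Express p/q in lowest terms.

Start with 1.
2 + 1/(1/1) = 2 + 1/1 = 3/1
1 + 1/(3/1) = 1 + 1/3 = 4/3
0 + 1/(4/3) = 0 + 3/4 = 3/4

3/4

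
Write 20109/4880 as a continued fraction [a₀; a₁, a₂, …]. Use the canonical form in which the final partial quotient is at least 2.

Run the Euclidean algorithm, recording each quotient:
20109 = 4·4880 + 589, so a_0 = 4
4880 = 8·589 + 168, so a_1 = 8
589 = 3·168 + 85, so a_2 = 3
168 = 1·85 + 83, so a_3 = 1
85 = 1·83 + 2, so a_4 = 1
83 = 41·2 + 1, so a_5 = 41
2 = 2·1 + 0, so a_6 = 2

[4; 8, 3, 1, 1, 41, 2]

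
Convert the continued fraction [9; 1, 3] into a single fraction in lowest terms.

39/4

Start with 3.
1 + 1/(3/1) = 1 + 1/3 = 4/3
9 + 1/(4/3) = 9 + 3/4 = 39/4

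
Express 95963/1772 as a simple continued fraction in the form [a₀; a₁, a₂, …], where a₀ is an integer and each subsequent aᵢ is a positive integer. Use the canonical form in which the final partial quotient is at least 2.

[54; 6, 2, 3, 1, 14, 2]

⌊95963/1772⌋ = 54, remainder 275
⌊1772/275⌋ = 6, remainder 122
⌊275/122⌋ = 2, remainder 31
⌊122/31⌋ = 3, remainder 29
⌊31/29⌋ = 1, remainder 2
⌊29/2⌋ = 14, remainder 1
⌊2/1⌋ = 2, remainder 0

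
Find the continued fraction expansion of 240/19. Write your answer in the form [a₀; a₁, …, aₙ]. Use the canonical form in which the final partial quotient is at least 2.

[12; 1, 1, 1, 2, 2]

240 = 12·19 + 12, so a_0 = 12
19 = 1·12 + 7, so a_1 = 1
12 = 1·7 + 5, so a_2 = 1
7 = 1·5 + 2, so a_3 = 1
5 = 2·2 + 1, so a_4 = 2
2 = 2·1 + 0, so a_5 = 2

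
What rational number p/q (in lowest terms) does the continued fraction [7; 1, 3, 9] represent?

287/37

Start with 9.
3 + 1/(9/1) = 3 + 1/9 = 28/9
1 + 1/(28/9) = 1 + 9/28 = 37/28
7 + 1/(37/28) = 7 + 28/37 = 287/37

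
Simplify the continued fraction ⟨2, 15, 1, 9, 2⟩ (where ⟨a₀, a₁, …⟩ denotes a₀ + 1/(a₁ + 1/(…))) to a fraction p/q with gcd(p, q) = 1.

a_0 = 2: 2/1
a_1 = 15: 31/15
a_2 = 1: 33/16
a_3 = 9: 328/159
a_4 = 2: 689/334

689/334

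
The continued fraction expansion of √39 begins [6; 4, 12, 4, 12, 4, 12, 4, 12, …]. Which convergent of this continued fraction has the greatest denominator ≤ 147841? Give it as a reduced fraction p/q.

764394/122401

List convergents until the denominator exceeds the bound:
a_0 = 6: 6/1  (≤ bound)
a_1 = 4: 25/4  (≤ bound)
a_2 = 12: 306/49  (≤ bound)
a_3 = 4: 1249/200  (≤ bound)
a_4 = 12: 15294/2449  (≤ bound)
a_5 = 4: 62425/9996  (≤ bound)
a_6 = 12: 764394/122401  (≤ bound)
a_7 = 4: 3120001/499600  (> 147841, stop)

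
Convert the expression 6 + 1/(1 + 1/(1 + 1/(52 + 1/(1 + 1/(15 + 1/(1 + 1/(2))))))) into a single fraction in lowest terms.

34761/5344

Collapse the nested fraction from the inside out:
Start with 2.
1 + 1/(2/1) = 1 + 1/2 = 3/2
15 + 1/(3/2) = 15 + 2/3 = 47/3
1 + 1/(47/3) = 1 + 3/47 = 50/47
52 + 1/(50/47) = 52 + 47/50 = 2647/50
1 + 1/(2647/50) = 1 + 50/2647 = 2697/2647
1 + 1/(2697/2647) = 1 + 2647/2697 = 5344/2697
6 + 1/(5344/2697) = 6 + 2697/5344 = 34761/5344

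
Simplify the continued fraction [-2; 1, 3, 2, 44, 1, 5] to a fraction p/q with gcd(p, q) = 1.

-2989/2445

Starting at the tail and folding back:
Start with 5.
1 + 1/(5/1) = 1 + 1/5 = 6/5
44 + 1/(6/5) = 44 + 5/6 = 269/6
2 + 1/(269/6) = 2 + 6/269 = 544/269
3 + 1/(544/269) = 3 + 269/544 = 1901/544
1 + 1/(1901/544) = 1 + 544/1901 = 2445/1901
-2 + 1/(2445/1901) = -2 + 1901/2445 = -2989/2445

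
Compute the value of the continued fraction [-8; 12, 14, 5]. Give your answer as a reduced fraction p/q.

a_0 = -8: -8/1
a_1 = 12: -95/12
a_2 = 14: -1338/169
a_3 = 5: -6785/857

-6785/857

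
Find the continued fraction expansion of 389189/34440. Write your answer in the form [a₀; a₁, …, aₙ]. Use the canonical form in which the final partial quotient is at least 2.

⌊389189/34440⌋ = 11, remainder 10349
⌊34440/10349⌋ = 3, remainder 3393
⌊10349/3393⌋ = 3, remainder 170
⌊3393/170⌋ = 19, remainder 163
⌊170/163⌋ = 1, remainder 7
⌊163/7⌋ = 23, remainder 2
⌊7/2⌋ = 3, remainder 1
⌊2/1⌋ = 2, remainder 0

[11; 3, 3, 19, 1, 23, 3, 2]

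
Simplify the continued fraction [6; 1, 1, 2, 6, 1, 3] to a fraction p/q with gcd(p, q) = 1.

943/143

Start with 3.
1 + 1/(3/1) = 1 + 1/3 = 4/3
6 + 1/(4/3) = 6 + 3/4 = 27/4
2 + 1/(27/4) = 2 + 4/27 = 58/27
1 + 1/(58/27) = 1 + 27/58 = 85/58
1 + 1/(85/58) = 1 + 58/85 = 143/85
6 + 1/(143/85) = 6 + 85/143 = 943/143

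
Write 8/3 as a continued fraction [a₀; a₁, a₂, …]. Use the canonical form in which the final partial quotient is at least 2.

8 ÷ 3 → quotient 2, remainder 2
3 ÷ 2 → quotient 1, remainder 1
2 ÷ 1 → quotient 2, remainder 0

[2; 1, 2]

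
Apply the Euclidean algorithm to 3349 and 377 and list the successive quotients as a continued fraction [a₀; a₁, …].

[8; 1, 7, 1, 1, 3, 6]

3349 = 8·377 + 333, so a_0 = 8
377 = 1·333 + 44, so a_1 = 1
333 = 7·44 + 25, so a_2 = 7
44 = 1·25 + 19, so a_3 = 1
25 = 1·19 + 6, so a_4 = 1
19 = 3·6 + 1, so a_5 = 3
6 = 6·1 + 0, so a_6 = 6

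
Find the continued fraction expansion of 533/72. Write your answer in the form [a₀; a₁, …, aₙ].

Apply division with remainder until the remainder is 0:
533 ÷ 72 → quotient 7, remainder 29
72 ÷ 29 → quotient 2, remainder 14
29 ÷ 14 → quotient 2, remainder 1
14 ÷ 1 → quotient 14, remainder 0

[7; 2, 2, 14]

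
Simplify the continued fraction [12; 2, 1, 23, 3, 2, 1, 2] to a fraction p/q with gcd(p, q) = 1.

Build up convergents one term at a time:
a_0 = 12: 12/1
a_1 = 2: 25/2
a_2 = 1: 37/3
a_3 = 23: 876/71
a_4 = 3: 2665/216
a_5 = 2: 6206/503
a_6 = 1: 8871/719
a_7 = 2: 23948/1941

23948/1941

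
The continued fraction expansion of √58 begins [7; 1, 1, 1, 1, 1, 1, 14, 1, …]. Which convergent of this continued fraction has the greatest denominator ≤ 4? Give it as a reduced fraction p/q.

List convergents until the denominator exceeds the bound:
a_0 = 7: 7/1  (≤ bound)
a_1 = 1: 8/1  (≤ bound)
a_2 = 1: 15/2  (≤ bound)
a_3 = 1: 23/3  (≤ bound)
a_4 = 1: 38/5  (> 4, stop)

23/3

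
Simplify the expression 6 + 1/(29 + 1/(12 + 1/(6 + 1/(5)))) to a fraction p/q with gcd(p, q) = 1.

66161/10964

Collapse the nested fraction from the inside out:
Start with 5.
6 + 1/(5/1) = 6 + 1/5 = 31/5
12 + 1/(31/5) = 12 + 5/31 = 377/31
29 + 1/(377/31) = 29 + 31/377 = 10964/377
6 + 1/(10964/377) = 6 + 377/10964 = 66161/10964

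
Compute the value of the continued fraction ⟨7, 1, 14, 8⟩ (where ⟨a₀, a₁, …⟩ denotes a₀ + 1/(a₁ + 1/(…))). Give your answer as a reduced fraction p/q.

a_0 = 7: 7/1
a_1 = 1: 8/1
a_2 = 14: 119/15
a_3 = 8: 960/121

960/121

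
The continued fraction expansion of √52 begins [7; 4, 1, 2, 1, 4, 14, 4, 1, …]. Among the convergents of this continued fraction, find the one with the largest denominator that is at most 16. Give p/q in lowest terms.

List convergents until the denominator exceeds the bound:
a_0 = 7: 7/1  (≤ bound)
a_1 = 4: 29/4  (≤ bound)
a_2 = 1: 36/5  (≤ bound)
a_3 = 2: 101/14  (≤ bound)
a_4 = 1: 137/19  (> 16, stop)

101/14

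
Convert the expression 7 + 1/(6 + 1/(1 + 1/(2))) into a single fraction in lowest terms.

Work from the innermost term outward:
Start with 2.
1 + 1/(2/1) = 1 + 1/2 = 3/2
6 + 1/(3/2) = 6 + 2/3 = 20/3
7 + 1/(20/3) = 7 + 3/20 = 143/20

143/20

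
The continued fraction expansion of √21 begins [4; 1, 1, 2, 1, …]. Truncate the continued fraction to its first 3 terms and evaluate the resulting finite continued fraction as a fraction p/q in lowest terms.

9/2

Compute successive convergents:
a_0 = 4: 4/1
a_1 = 1: 5/1
a_2 = 1: 9/2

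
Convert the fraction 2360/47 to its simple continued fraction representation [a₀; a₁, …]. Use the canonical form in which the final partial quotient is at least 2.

2360 ÷ 47 → quotient 50, remainder 10
47 ÷ 10 → quotient 4, remainder 7
10 ÷ 7 → quotient 1, remainder 3
7 ÷ 3 → quotient 2, remainder 1
3 ÷ 1 → quotient 3, remainder 0

[50; 4, 1, 2, 3]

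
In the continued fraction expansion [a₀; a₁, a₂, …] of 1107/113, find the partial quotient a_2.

1107 ÷ 113 → quotient 9, remainder 90
113 ÷ 90 → quotient 1, remainder 23
90 ÷ 23 → quotient 3, remainder 21

3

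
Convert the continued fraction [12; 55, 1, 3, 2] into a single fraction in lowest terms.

a_0 = 12: 12/1
a_1 = 55: 661/55
a_2 = 1: 673/56
a_3 = 3: 2680/223
a_4 = 2: 6033/502

6033/502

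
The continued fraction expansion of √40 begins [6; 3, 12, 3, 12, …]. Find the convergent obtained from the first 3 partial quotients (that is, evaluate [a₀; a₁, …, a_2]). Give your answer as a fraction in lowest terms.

Compute successive convergents:
a_0 = 6: 6/1
a_1 = 3: 19/3
a_2 = 12: 234/37

234/37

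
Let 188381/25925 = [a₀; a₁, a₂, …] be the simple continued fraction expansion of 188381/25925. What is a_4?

⌊188381/25925⌋ = 7, remainder 6906
⌊25925/6906⌋ = 3, remainder 5207
⌊6906/5207⌋ = 1, remainder 1699
⌊5207/1699⌋ = 3, remainder 110
⌊1699/110⌋ = 15, remainder 49

15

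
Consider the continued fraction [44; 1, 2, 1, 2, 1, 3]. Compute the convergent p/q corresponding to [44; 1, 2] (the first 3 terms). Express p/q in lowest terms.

134/3

Start with 2.
1 + 1/(2/1) = 1 + 1/2 = 3/2
44 + 1/(3/2) = 44 + 2/3 = 134/3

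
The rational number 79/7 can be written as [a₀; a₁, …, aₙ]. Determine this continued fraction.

[11; 3, 2]

79 ÷ 7 → quotient 11, remainder 2
7 ÷ 2 → quotient 3, remainder 1
2 ÷ 1 → quotient 2, remainder 0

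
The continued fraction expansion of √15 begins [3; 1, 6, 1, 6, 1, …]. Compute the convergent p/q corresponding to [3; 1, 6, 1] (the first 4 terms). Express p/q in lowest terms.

31/8

Build up convergents one term at a time:
a_0 = 3: 3/1
a_1 = 1: 4/1
a_2 = 6: 27/7
a_3 = 1: 31/8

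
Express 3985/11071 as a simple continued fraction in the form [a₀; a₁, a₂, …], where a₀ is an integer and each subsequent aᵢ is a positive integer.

3985 ÷ 11071 → quotient 0, remainder 3985
11071 ÷ 3985 → quotient 2, remainder 3101
3985 ÷ 3101 → quotient 1, remainder 884
3101 ÷ 884 → quotient 3, remainder 449
884 ÷ 449 → quotient 1, remainder 435
449 ÷ 435 → quotient 1, remainder 14
435 ÷ 14 → quotient 31, remainder 1
14 ÷ 1 → quotient 14, remainder 0

[0; 2, 1, 3, 1, 1, 31, 14]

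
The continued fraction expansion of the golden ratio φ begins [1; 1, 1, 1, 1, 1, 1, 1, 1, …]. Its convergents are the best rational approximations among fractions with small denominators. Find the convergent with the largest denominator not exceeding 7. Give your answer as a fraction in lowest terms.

8/5

a_0 = 1: 1/1  (≤ bound)
a_1 = 1: 2/1  (≤ bound)
a_2 = 1: 3/2  (≤ bound)
a_3 = 1: 5/3  (≤ bound)
a_4 = 1: 8/5  (≤ bound)
a_5 = 1: 13/8  (> 7, stop)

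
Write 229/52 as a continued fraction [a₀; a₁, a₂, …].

[4; 2, 2, 10]

⌊229/52⌋ = 4, remainder 21
⌊52/21⌋ = 2, remainder 10
⌊21/10⌋ = 2, remainder 1
⌊10/1⌋ = 10, remainder 0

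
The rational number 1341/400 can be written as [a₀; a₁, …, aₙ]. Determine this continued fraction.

[3; 2, 1, 5, 7, 1, 2]

Repeatedly divide and take the remainder:
⌊1341/400⌋ = 3, remainder 141
⌊400/141⌋ = 2, remainder 118
⌊141/118⌋ = 1, remainder 23
⌊118/23⌋ = 5, remainder 3
⌊23/3⌋ = 7, remainder 2
⌊3/2⌋ = 1, remainder 1
⌊2/1⌋ = 2, remainder 0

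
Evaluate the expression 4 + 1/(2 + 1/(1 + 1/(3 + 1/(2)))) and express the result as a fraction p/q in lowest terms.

Starting at the tail and folding back:
Start with 2.
3 + 1/(2/1) = 3 + 1/2 = 7/2
1 + 1/(7/2) = 1 + 2/7 = 9/7
2 + 1/(9/7) = 2 + 7/9 = 25/9
4 + 1/(25/9) = 4 + 9/25 = 109/25

109/25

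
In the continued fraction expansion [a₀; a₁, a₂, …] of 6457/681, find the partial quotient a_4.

3

6457 ÷ 681 → quotient 9, remainder 328
681 ÷ 328 → quotient 2, remainder 25
328 ÷ 25 → quotient 13, remainder 3
25 ÷ 3 → quotient 8, remainder 1
3 ÷ 1 → quotient 3, remainder 0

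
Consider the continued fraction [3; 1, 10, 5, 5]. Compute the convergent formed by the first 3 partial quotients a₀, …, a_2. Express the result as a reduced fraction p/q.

43/11

Use the convergent recurrence hₖ = aₖ·hₖ₋₁ + hₖ₋₂ (and likewise for the denominators kₖ):
a_0 = 3: 3/1
a_1 = 1: 4/1
a_2 = 10: 43/11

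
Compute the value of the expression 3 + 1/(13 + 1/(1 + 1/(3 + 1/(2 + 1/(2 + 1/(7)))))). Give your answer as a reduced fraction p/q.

6898/2245

Start with 7.
2 + 1/(7/1) = 2 + 1/7 = 15/7
2 + 1/(15/7) = 2 + 7/15 = 37/15
3 + 1/(37/15) = 3 + 15/37 = 126/37
1 + 1/(126/37) = 1 + 37/126 = 163/126
13 + 1/(163/126) = 13 + 126/163 = 2245/163
3 + 1/(2245/163) = 3 + 163/2245 = 6898/2245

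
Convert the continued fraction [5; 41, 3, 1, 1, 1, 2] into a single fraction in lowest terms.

Start with 2.
1 + 1/(2/1) = 1 + 1/2 = 3/2
1 + 1/(3/2) = 1 + 2/3 = 5/3
1 + 1/(5/3) = 1 + 3/5 = 8/5
3 + 1/(8/5) = 3 + 5/8 = 29/8
41 + 1/(29/8) = 41 + 8/29 = 1197/29
5 + 1/(1197/29) = 5 + 29/1197 = 6014/1197

6014/1197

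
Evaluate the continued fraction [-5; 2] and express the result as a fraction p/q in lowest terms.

Start with 2.
-5 + 1/(2/1) = -5 + 1/2 = -9/2

-9/2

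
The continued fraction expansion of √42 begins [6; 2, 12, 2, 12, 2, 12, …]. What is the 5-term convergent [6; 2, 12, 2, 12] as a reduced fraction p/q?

4206/649

a_0 = 6: 6/1
a_1 = 2: 13/2
a_2 = 12: 162/25
a_3 = 2: 337/52
a_4 = 12: 4206/649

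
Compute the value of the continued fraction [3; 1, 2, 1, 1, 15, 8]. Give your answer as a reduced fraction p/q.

Work from the innermost term outward:
Start with 8.
15 + 1/(8/1) = 15 + 1/8 = 121/8
1 + 1/(121/8) = 1 + 8/121 = 129/121
1 + 1/(129/121) = 1 + 121/129 = 250/129
2 + 1/(250/129) = 2 + 129/250 = 629/250
1 + 1/(629/250) = 1 + 250/629 = 879/629
3 + 1/(879/629) = 3 + 629/879 = 3266/879

3266/879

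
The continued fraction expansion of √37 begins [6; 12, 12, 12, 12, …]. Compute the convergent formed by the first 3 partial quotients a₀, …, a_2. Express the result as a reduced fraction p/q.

a_0 = 6: 6/1
a_1 = 12: 73/12
a_2 = 12: 882/145

882/145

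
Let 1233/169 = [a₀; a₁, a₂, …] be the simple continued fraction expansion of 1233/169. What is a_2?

2

⌊1233/169⌋ = 7, remainder 50
⌊169/50⌋ = 3, remainder 19
⌊50/19⌋ = 2, remainder 12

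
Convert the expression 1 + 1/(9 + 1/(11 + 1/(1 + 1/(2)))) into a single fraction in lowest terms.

353/318

a_0 = 1: 1/1
a_1 = 9: 10/9
a_2 = 11: 111/100
a_3 = 1: 121/109
a_4 = 2: 353/318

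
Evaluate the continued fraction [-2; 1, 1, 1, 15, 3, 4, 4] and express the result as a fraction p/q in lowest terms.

a_0 = -2: -2/1
a_1 = 1: -1/1
a_2 = 1: -3/2
a_3 = 1: -4/3
a_4 = 15: -63/47
a_5 = 3: -193/144
a_6 = 4: -835/623
a_7 = 4: -3533/2636

-3533/2636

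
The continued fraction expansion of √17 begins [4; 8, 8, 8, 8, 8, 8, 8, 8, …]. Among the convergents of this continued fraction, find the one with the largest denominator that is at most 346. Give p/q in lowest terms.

268/65

a_0 = 4: 4/1  (≤ bound)
a_1 = 8: 33/8  (≤ bound)
a_2 = 8: 268/65  (≤ bound)
a_3 = 8: 2177/528  (> 346, stop)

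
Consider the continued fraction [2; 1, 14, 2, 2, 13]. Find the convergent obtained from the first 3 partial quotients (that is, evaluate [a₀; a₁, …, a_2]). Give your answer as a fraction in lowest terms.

44/15

a_0 = 2: 2/1
a_1 = 1: 3/1
a_2 = 14: 44/15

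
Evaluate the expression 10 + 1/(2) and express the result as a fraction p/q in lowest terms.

Use the convergent recurrence hₖ = aₖ·hₖ₋₁ + hₖ₋₂ (and likewise for the denominators kₖ):
a_0 = 10: 10/1
a_1 = 2: 21/2

21/2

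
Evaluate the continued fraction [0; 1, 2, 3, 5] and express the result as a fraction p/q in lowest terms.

37/53

Start with 5.
3 + 1/(5/1) = 3 + 1/5 = 16/5
2 + 1/(16/5) = 2 + 5/16 = 37/16
1 + 1/(37/16) = 1 + 16/37 = 53/37
0 + 1/(53/37) = 0 + 37/53 = 37/53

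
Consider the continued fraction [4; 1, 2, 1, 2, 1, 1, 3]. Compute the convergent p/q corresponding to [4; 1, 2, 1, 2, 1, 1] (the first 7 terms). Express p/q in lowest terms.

Use the convergent recurrence hₖ = aₖ·hₖ₋₁ + hₖ₋₂ (and likewise for the denominators kₖ):
a_0 = 4: 4/1
a_1 = 1: 5/1
a_2 = 2: 14/3
a_3 = 1: 19/4
a_4 = 2: 52/11
a_5 = 1: 71/15
a_6 = 1: 123/26

123/26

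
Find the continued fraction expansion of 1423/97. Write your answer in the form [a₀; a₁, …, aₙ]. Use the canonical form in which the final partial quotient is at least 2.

Repeatedly divide and take the remainder:
1423 = 14·97 + 65, so a_0 = 14
97 = 1·65 + 32, so a_1 = 1
65 = 2·32 + 1, so a_2 = 2
32 = 32·1 + 0, so a_3 = 32

[14; 1, 2, 32]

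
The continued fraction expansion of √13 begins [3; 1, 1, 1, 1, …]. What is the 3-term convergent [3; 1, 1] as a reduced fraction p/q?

a_0 = 3: 3/1
a_1 = 1: 4/1
a_2 = 1: 7/2

7/2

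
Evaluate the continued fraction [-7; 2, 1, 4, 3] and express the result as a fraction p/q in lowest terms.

Start with 3.
4 + 1/(3/1) = 4 + 1/3 = 13/3
1 + 1/(13/3) = 1 + 3/13 = 16/13
2 + 1/(16/13) = 2 + 13/16 = 45/16
-7 + 1/(45/16) = -7 + 16/45 = -299/45

-299/45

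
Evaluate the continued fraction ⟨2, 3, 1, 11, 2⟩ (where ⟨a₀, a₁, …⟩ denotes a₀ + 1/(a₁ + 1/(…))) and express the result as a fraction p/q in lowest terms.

Build up convergents one term at a time:
a_0 = 2: 2/1
a_1 = 3: 7/3
a_2 = 1: 9/4
a_3 = 11: 106/47
a_4 = 2: 221/98

221/98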